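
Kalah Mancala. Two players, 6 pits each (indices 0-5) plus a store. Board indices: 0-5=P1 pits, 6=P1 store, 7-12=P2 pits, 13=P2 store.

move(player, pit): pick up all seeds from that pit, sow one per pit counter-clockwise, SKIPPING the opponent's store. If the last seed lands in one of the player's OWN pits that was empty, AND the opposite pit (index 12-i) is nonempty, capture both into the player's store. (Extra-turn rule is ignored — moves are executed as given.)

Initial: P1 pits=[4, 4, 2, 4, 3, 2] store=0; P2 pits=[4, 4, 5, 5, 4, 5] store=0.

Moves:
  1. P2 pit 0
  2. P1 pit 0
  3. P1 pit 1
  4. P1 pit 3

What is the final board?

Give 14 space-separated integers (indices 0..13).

Move 1: P2 pit0 -> P1=[4,4,2,4,3,2](0) P2=[0,5,6,6,5,5](0)
Move 2: P1 pit0 -> P1=[0,5,3,5,4,2](0) P2=[0,5,6,6,5,5](0)
Move 3: P1 pit1 -> P1=[0,0,4,6,5,3](1) P2=[0,5,6,6,5,5](0)
Move 4: P1 pit3 -> P1=[0,0,4,0,6,4](2) P2=[1,6,7,6,5,5](0)

Answer: 0 0 4 0 6 4 2 1 6 7 6 5 5 0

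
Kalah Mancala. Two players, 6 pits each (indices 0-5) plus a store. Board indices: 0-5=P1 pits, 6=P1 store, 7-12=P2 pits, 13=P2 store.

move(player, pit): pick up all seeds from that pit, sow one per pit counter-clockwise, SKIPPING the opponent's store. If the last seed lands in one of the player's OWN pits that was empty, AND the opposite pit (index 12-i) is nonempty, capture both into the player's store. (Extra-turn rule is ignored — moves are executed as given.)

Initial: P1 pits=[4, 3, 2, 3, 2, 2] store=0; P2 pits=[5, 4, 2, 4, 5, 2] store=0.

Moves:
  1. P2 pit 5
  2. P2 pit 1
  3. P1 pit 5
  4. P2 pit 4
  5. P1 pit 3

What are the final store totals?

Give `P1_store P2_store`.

Move 1: P2 pit5 -> P1=[5,3,2,3,2,2](0) P2=[5,4,2,4,5,0](1)
Move 2: P2 pit1 -> P1=[0,3,2,3,2,2](0) P2=[5,0,3,5,6,0](7)
Move 3: P1 pit5 -> P1=[0,3,2,3,2,0](1) P2=[6,0,3,5,6,0](7)
Move 4: P2 pit4 -> P1=[1,4,3,4,2,0](1) P2=[6,0,3,5,0,1](8)
Move 5: P1 pit3 -> P1=[1,4,3,0,3,1](2) P2=[7,0,3,5,0,1](8)

Answer: 2 8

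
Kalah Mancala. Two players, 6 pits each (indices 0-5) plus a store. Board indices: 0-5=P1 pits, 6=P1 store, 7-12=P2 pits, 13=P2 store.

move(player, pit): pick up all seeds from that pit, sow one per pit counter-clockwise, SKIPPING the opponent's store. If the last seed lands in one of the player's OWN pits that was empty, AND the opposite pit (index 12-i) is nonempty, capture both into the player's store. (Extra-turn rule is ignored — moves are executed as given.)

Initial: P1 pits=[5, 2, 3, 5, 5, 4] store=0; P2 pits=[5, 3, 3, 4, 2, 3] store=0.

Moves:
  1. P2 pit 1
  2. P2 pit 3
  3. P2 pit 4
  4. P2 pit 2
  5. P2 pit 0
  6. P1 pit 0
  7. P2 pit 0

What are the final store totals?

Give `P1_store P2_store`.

Move 1: P2 pit1 -> P1=[5,2,3,5,5,4](0) P2=[5,0,4,5,3,3](0)
Move 2: P2 pit3 -> P1=[6,3,3,5,5,4](0) P2=[5,0,4,0,4,4](1)
Move 3: P2 pit4 -> P1=[7,4,3,5,5,4](0) P2=[5,0,4,0,0,5](2)
Move 4: P2 pit2 -> P1=[7,4,3,5,5,4](0) P2=[5,0,0,1,1,6](3)
Move 5: P2 pit0 -> P1=[7,4,3,5,5,4](0) P2=[0,1,1,2,2,7](3)
Move 6: P1 pit0 -> P1=[0,5,4,6,6,5](1) P2=[1,1,1,2,2,7](3)
Move 7: P2 pit0 -> P1=[0,5,4,6,6,5](1) P2=[0,2,1,2,2,7](3)

Answer: 1 3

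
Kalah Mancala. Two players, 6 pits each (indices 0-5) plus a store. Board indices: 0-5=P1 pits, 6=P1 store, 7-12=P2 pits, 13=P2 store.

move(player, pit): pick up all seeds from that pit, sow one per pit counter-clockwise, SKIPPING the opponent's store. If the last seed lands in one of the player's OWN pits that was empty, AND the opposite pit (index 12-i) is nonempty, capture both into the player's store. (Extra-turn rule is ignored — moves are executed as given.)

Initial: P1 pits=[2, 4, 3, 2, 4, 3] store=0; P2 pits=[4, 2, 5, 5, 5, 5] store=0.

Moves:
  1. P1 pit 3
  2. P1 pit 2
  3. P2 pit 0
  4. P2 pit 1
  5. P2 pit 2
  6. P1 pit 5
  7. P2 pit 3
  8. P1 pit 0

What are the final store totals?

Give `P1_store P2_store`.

Answer: 1 2

Derivation:
Move 1: P1 pit3 -> P1=[2,4,3,0,5,4](0) P2=[4,2,5,5,5,5](0)
Move 2: P1 pit2 -> P1=[2,4,0,1,6,5](0) P2=[4,2,5,5,5,5](0)
Move 3: P2 pit0 -> P1=[2,4,0,1,6,5](0) P2=[0,3,6,6,6,5](0)
Move 4: P2 pit1 -> P1=[2,4,0,1,6,5](0) P2=[0,0,7,7,7,5](0)
Move 5: P2 pit2 -> P1=[3,5,1,1,6,5](0) P2=[0,0,0,8,8,6](1)
Move 6: P1 pit5 -> P1=[3,5,1,1,6,0](1) P2=[1,1,1,9,8,6](1)
Move 7: P2 pit3 -> P1=[4,6,2,2,7,1](1) P2=[1,1,1,0,9,7](2)
Move 8: P1 pit0 -> P1=[0,7,3,3,8,1](1) P2=[1,1,1,0,9,7](2)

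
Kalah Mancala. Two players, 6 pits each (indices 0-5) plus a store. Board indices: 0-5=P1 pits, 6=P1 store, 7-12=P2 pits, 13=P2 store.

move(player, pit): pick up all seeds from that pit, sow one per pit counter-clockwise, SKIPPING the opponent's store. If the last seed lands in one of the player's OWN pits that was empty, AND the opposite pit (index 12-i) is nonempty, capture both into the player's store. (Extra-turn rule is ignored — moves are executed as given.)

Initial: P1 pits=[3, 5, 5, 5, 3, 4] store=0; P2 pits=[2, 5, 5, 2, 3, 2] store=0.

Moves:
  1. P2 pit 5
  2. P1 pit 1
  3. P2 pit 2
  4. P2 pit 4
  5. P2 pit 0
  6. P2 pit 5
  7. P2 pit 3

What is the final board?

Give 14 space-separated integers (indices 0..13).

Answer: 7 1 6 0 4 5 1 0 6 0 0 1 1 12

Derivation:
Move 1: P2 pit5 -> P1=[4,5,5,5,3,4](0) P2=[2,5,5,2,3,0](1)
Move 2: P1 pit1 -> P1=[4,0,6,6,4,5](1) P2=[2,5,5,2,3,0](1)
Move 3: P2 pit2 -> P1=[5,0,6,6,4,5](1) P2=[2,5,0,3,4,1](2)
Move 4: P2 pit4 -> P1=[6,1,6,6,4,5](1) P2=[2,5,0,3,0,2](3)
Move 5: P2 pit0 -> P1=[6,1,6,0,4,5](1) P2=[0,6,0,3,0,2](10)
Move 6: P2 pit5 -> P1=[7,1,6,0,4,5](1) P2=[0,6,0,3,0,0](11)
Move 7: P2 pit3 -> P1=[7,1,6,0,4,5](1) P2=[0,6,0,0,1,1](12)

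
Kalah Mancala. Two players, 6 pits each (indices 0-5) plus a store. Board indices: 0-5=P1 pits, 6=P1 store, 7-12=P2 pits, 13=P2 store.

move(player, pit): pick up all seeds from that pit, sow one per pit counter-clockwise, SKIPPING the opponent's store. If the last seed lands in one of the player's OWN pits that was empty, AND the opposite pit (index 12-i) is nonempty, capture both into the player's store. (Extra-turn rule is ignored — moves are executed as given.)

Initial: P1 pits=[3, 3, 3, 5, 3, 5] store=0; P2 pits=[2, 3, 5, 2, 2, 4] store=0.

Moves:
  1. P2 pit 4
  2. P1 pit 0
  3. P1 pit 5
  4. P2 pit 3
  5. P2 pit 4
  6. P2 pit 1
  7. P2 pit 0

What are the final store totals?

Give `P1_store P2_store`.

Move 1: P2 pit4 -> P1=[3,3,3,5,3,5](0) P2=[2,3,5,2,0,5](1)
Move 2: P1 pit0 -> P1=[0,4,4,6,3,5](0) P2=[2,3,5,2,0,5](1)
Move 3: P1 pit5 -> P1=[0,4,4,6,3,0](1) P2=[3,4,6,3,0,5](1)
Move 4: P2 pit3 -> P1=[0,4,4,6,3,0](1) P2=[3,4,6,0,1,6](2)
Move 5: P2 pit4 -> P1=[0,4,4,6,3,0](1) P2=[3,4,6,0,0,7](2)
Move 6: P2 pit1 -> P1=[0,4,4,6,3,0](1) P2=[3,0,7,1,1,8](2)
Move 7: P2 pit0 -> P1=[0,4,4,6,3,0](1) P2=[0,1,8,2,1,8](2)

Answer: 1 2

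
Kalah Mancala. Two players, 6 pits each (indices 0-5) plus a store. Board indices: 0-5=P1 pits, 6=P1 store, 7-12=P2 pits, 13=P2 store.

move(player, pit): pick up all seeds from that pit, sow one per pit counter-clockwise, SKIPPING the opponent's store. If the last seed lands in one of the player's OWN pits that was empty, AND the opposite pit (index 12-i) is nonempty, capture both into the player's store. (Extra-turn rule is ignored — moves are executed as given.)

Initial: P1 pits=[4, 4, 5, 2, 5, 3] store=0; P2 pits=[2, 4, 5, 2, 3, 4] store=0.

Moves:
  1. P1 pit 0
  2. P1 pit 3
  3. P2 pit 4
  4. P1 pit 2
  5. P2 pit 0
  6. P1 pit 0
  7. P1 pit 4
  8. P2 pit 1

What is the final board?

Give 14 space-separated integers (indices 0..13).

Move 1: P1 pit0 -> P1=[0,5,6,3,6,3](0) P2=[2,4,5,2,3,4](0)
Move 2: P1 pit3 -> P1=[0,5,6,0,7,4](1) P2=[2,4,5,2,3,4](0)
Move 3: P2 pit4 -> P1=[1,5,6,0,7,4](1) P2=[2,4,5,2,0,5](1)
Move 4: P1 pit2 -> P1=[1,5,0,1,8,5](2) P2=[3,5,5,2,0,5](1)
Move 5: P2 pit0 -> P1=[1,5,0,1,8,5](2) P2=[0,6,6,3,0,5](1)
Move 6: P1 pit0 -> P1=[0,6,0,1,8,5](2) P2=[0,6,6,3,0,5](1)
Move 7: P1 pit4 -> P1=[0,6,0,1,0,6](3) P2=[1,7,7,4,1,6](1)
Move 8: P2 pit1 -> P1=[1,7,0,1,0,6](3) P2=[1,0,8,5,2,7](2)

Answer: 1 7 0 1 0 6 3 1 0 8 5 2 7 2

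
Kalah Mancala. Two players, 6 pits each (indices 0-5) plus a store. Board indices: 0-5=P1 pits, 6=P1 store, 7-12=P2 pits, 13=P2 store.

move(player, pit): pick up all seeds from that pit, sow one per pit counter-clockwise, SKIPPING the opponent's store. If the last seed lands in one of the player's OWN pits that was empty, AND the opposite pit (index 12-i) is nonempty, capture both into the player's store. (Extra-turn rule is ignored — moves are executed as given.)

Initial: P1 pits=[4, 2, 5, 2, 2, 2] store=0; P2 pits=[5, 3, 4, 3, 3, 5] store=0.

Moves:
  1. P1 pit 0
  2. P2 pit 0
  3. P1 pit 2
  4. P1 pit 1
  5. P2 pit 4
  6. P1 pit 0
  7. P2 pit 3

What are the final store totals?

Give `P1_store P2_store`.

Move 1: P1 pit0 -> P1=[0,3,6,3,3,2](0) P2=[5,3,4,3,3,5](0)
Move 2: P2 pit0 -> P1=[0,3,6,3,3,2](0) P2=[0,4,5,4,4,6](0)
Move 3: P1 pit2 -> P1=[0,3,0,4,4,3](1) P2=[1,5,5,4,4,6](0)
Move 4: P1 pit1 -> P1=[0,0,1,5,5,3](1) P2=[1,5,5,4,4,6](0)
Move 5: P2 pit4 -> P1=[1,1,1,5,5,3](1) P2=[1,5,5,4,0,7](1)
Move 6: P1 pit0 -> P1=[0,2,1,5,5,3](1) P2=[1,5,5,4,0,7](1)
Move 7: P2 pit3 -> P1=[1,2,1,5,5,3](1) P2=[1,5,5,0,1,8](2)

Answer: 1 2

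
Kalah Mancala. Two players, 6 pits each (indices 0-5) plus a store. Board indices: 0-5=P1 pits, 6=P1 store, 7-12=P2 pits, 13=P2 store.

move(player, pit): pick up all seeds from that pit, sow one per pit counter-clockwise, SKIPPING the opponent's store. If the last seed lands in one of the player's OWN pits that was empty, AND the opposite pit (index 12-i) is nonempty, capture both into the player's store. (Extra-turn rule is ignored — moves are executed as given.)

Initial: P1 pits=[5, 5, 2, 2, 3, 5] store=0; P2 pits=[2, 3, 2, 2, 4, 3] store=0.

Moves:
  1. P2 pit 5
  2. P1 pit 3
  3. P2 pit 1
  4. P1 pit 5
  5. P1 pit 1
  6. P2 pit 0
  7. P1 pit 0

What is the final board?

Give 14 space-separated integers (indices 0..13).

Answer: 0 1 4 2 6 2 3 0 2 5 5 7 0 1

Derivation:
Move 1: P2 pit5 -> P1=[6,6,2,2,3,5](0) P2=[2,3,2,2,4,0](1)
Move 2: P1 pit3 -> P1=[6,6,2,0,4,6](0) P2=[2,3,2,2,4,0](1)
Move 3: P2 pit1 -> P1=[6,6,2,0,4,6](0) P2=[2,0,3,3,5,0](1)
Move 4: P1 pit5 -> P1=[6,6,2,0,4,0](1) P2=[3,1,4,4,6,0](1)
Move 5: P1 pit1 -> P1=[6,0,3,1,5,1](2) P2=[4,1,4,4,6,0](1)
Move 6: P2 pit0 -> P1=[6,0,3,1,5,1](2) P2=[0,2,5,5,7,0](1)
Move 7: P1 pit0 -> P1=[0,1,4,2,6,2](3) P2=[0,2,5,5,7,0](1)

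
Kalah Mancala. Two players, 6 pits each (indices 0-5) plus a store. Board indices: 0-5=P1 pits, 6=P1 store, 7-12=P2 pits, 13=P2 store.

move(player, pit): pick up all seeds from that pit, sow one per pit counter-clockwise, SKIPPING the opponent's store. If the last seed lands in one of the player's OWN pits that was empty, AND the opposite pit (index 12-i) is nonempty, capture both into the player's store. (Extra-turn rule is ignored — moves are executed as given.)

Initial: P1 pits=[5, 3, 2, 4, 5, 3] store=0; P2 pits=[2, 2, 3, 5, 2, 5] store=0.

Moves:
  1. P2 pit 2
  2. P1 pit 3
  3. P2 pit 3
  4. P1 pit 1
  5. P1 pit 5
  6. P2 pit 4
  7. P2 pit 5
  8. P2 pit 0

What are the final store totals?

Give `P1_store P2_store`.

Move 1: P2 pit2 -> P1=[5,3,2,4,5,3](0) P2=[2,2,0,6,3,6](0)
Move 2: P1 pit3 -> P1=[5,3,2,0,6,4](1) P2=[3,2,0,6,3,6](0)
Move 3: P2 pit3 -> P1=[6,4,3,0,6,4](1) P2=[3,2,0,0,4,7](1)
Move 4: P1 pit1 -> P1=[6,0,4,1,7,5](1) P2=[3,2,0,0,4,7](1)
Move 5: P1 pit5 -> P1=[6,0,4,1,7,0](2) P2=[4,3,1,1,4,7](1)
Move 6: P2 pit4 -> P1=[7,1,4,1,7,0](2) P2=[4,3,1,1,0,8](2)
Move 7: P2 pit5 -> P1=[8,2,5,2,8,1](2) P2=[5,3,1,1,0,0](3)
Move 8: P2 pit0 -> P1=[0,2,5,2,8,1](2) P2=[0,4,2,2,1,0](12)

Answer: 2 12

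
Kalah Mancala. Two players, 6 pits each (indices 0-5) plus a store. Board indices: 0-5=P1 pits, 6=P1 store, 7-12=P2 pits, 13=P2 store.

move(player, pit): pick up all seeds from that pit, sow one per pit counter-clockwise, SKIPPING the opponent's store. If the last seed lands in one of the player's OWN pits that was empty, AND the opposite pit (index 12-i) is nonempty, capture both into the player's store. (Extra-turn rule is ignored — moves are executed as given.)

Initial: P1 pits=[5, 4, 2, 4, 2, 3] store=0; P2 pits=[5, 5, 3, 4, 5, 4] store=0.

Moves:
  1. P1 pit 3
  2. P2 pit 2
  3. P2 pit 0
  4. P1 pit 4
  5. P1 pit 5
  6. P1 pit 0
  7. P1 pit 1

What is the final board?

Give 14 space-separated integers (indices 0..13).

Answer: 0 0 4 2 2 1 7 0 7 2 7 7 6 1

Derivation:
Move 1: P1 pit3 -> P1=[5,4,2,0,3,4](1) P2=[6,5,3,4,5,4](0)
Move 2: P2 pit2 -> P1=[5,4,2,0,3,4](1) P2=[6,5,0,5,6,5](0)
Move 3: P2 pit0 -> P1=[5,4,2,0,3,4](1) P2=[0,6,1,6,7,6](1)
Move 4: P1 pit4 -> P1=[5,4,2,0,0,5](2) P2=[1,6,1,6,7,6](1)
Move 5: P1 pit5 -> P1=[5,4,2,0,0,0](3) P2=[2,7,2,7,7,6](1)
Move 6: P1 pit0 -> P1=[0,5,3,1,1,0](6) P2=[0,7,2,7,7,6](1)
Move 7: P1 pit1 -> P1=[0,0,4,2,2,1](7) P2=[0,7,2,7,7,6](1)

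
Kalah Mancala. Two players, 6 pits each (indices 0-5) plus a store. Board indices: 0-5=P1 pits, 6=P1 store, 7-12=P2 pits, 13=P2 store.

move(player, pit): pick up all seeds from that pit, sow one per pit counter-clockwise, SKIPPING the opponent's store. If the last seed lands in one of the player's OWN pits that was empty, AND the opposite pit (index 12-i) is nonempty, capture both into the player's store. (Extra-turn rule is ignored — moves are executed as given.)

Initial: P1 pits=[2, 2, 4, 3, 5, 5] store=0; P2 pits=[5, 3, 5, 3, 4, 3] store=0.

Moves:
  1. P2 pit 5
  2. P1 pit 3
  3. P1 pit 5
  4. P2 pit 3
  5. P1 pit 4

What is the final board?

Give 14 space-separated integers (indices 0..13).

Move 1: P2 pit5 -> P1=[3,3,4,3,5,5](0) P2=[5,3,5,3,4,0](1)
Move 2: P1 pit3 -> P1=[3,3,4,0,6,6](1) P2=[5,3,5,3,4,0](1)
Move 3: P1 pit5 -> P1=[3,3,4,0,6,0](2) P2=[6,4,6,4,5,0](1)
Move 4: P2 pit3 -> P1=[4,3,4,0,6,0](2) P2=[6,4,6,0,6,1](2)
Move 5: P1 pit4 -> P1=[4,3,4,0,0,1](3) P2=[7,5,7,1,6,1](2)

Answer: 4 3 4 0 0 1 3 7 5 7 1 6 1 2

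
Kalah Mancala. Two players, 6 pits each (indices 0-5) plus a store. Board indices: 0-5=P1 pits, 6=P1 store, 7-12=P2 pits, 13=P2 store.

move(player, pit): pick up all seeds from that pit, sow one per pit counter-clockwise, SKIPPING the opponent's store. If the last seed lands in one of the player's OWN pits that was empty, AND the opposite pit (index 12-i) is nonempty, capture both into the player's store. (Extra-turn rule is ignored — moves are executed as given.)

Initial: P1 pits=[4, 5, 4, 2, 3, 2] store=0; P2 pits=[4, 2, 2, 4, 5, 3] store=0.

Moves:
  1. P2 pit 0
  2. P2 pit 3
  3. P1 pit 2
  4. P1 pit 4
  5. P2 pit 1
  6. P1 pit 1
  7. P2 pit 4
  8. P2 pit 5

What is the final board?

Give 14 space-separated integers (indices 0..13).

Answer: 7 2 3 6 3 6 3 2 0 4 1 0 0 3

Derivation:
Move 1: P2 pit0 -> P1=[4,5,4,2,3,2](0) P2=[0,3,3,5,6,3](0)
Move 2: P2 pit3 -> P1=[5,6,4,2,3,2](0) P2=[0,3,3,0,7,4](1)
Move 3: P1 pit2 -> P1=[5,6,0,3,4,3](1) P2=[0,3,3,0,7,4](1)
Move 4: P1 pit4 -> P1=[5,6,0,3,0,4](2) P2=[1,4,3,0,7,4](1)
Move 5: P2 pit1 -> P1=[5,6,0,3,0,4](2) P2=[1,0,4,1,8,5](1)
Move 6: P1 pit1 -> P1=[5,0,1,4,1,5](3) P2=[2,0,4,1,8,5](1)
Move 7: P2 pit4 -> P1=[6,1,2,5,2,6](3) P2=[2,0,4,1,0,6](2)
Move 8: P2 pit5 -> P1=[7,2,3,6,3,6](3) P2=[2,0,4,1,0,0](3)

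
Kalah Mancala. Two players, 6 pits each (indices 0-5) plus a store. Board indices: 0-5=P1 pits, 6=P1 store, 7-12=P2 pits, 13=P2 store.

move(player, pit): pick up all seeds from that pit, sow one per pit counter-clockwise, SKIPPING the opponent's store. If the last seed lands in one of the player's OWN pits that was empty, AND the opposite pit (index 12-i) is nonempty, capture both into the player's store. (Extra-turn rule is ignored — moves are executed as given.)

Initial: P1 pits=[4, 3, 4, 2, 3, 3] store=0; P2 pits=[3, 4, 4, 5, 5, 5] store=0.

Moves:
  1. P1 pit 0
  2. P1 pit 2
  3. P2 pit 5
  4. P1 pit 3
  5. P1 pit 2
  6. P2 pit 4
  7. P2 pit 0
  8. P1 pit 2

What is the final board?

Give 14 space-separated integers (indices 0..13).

Answer: 2 6 0 0 6 5 9 0 6 0 6 1 2 2

Derivation:
Move 1: P1 pit0 -> P1=[0,4,5,3,4,3](0) P2=[3,4,4,5,5,5](0)
Move 2: P1 pit2 -> P1=[0,4,0,4,5,4](1) P2=[4,4,4,5,5,5](0)
Move 3: P2 pit5 -> P1=[1,5,1,5,5,4](1) P2=[4,4,4,5,5,0](1)
Move 4: P1 pit3 -> P1=[1,5,1,0,6,5](2) P2=[5,5,4,5,5,0](1)
Move 5: P1 pit2 -> P1=[1,5,0,0,6,5](7) P2=[5,5,0,5,5,0](1)
Move 6: P2 pit4 -> P1=[2,6,1,0,6,5](7) P2=[5,5,0,5,0,1](2)
Move 7: P2 pit0 -> P1=[2,6,1,0,6,5](7) P2=[0,6,1,6,1,2](2)
Move 8: P1 pit2 -> P1=[2,6,0,0,6,5](9) P2=[0,6,0,6,1,2](2)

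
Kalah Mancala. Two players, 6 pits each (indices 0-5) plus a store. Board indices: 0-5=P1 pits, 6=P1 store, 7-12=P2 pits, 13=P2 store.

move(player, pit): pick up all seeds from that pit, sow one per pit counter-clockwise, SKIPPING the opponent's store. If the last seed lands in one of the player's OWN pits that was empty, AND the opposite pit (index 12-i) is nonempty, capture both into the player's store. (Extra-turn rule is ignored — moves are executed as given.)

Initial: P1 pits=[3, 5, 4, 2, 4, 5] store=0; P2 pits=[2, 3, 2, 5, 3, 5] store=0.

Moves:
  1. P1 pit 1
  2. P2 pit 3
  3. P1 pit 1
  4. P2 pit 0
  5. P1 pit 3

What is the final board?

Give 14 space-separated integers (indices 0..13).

Move 1: P1 pit1 -> P1=[3,0,5,3,5,6](1) P2=[2,3,2,5,3,5](0)
Move 2: P2 pit3 -> P1=[4,1,5,3,5,6](1) P2=[2,3,2,0,4,6](1)
Move 3: P1 pit1 -> P1=[4,0,6,3,5,6](1) P2=[2,3,2,0,4,6](1)
Move 4: P2 pit0 -> P1=[4,0,6,3,5,6](1) P2=[0,4,3,0,4,6](1)
Move 5: P1 pit3 -> P1=[4,0,6,0,6,7](2) P2=[0,4,3,0,4,6](1)

Answer: 4 0 6 0 6 7 2 0 4 3 0 4 6 1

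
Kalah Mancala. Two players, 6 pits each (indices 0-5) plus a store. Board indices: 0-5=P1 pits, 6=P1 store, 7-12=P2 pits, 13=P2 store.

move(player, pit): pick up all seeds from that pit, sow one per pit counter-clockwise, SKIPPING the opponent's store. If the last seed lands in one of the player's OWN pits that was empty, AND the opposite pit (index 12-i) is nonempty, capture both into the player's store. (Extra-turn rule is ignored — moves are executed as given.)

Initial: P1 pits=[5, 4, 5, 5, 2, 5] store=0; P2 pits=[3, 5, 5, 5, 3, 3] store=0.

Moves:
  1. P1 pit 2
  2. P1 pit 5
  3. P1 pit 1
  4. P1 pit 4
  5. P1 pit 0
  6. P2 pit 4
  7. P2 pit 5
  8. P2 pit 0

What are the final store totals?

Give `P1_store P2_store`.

Move 1: P1 pit2 -> P1=[5,4,0,6,3,6](1) P2=[4,5,5,5,3,3](0)
Move 2: P1 pit5 -> P1=[5,4,0,6,3,0](2) P2=[5,6,6,6,4,3](0)
Move 3: P1 pit1 -> P1=[5,0,1,7,4,0](8) P2=[0,6,6,6,4,3](0)
Move 4: P1 pit4 -> P1=[5,0,1,7,0,1](9) P2=[1,7,6,6,4,3](0)
Move 5: P1 pit0 -> P1=[0,1,2,8,1,2](9) P2=[1,7,6,6,4,3](0)
Move 6: P2 pit4 -> P1=[1,2,2,8,1,2](9) P2=[1,7,6,6,0,4](1)
Move 7: P2 pit5 -> P1=[2,3,3,8,1,2](9) P2=[1,7,6,6,0,0](2)
Move 8: P2 pit0 -> P1=[2,3,3,8,1,2](9) P2=[0,8,6,6,0,0](2)

Answer: 9 2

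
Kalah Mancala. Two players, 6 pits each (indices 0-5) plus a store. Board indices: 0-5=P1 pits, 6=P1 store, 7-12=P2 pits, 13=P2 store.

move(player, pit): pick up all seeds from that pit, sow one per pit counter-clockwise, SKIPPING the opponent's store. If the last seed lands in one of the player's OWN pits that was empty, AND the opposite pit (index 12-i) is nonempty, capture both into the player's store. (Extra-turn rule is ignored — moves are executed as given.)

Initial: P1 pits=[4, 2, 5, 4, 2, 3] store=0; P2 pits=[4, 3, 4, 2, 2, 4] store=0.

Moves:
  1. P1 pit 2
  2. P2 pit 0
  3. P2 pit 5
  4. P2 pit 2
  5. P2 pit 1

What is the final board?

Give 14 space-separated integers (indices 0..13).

Move 1: P1 pit2 -> P1=[4,2,0,5,3,4](1) P2=[5,3,4,2,2,4](0)
Move 2: P2 pit0 -> P1=[4,2,0,5,3,4](1) P2=[0,4,5,3,3,5](0)
Move 3: P2 pit5 -> P1=[5,3,1,6,3,4](1) P2=[0,4,5,3,3,0](1)
Move 4: P2 pit2 -> P1=[6,3,1,6,3,4](1) P2=[0,4,0,4,4,1](2)
Move 5: P2 pit1 -> P1=[6,3,1,6,3,4](1) P2=[0,0,1,5,5,2](2)

Answer: 6 3 1 6 3 4 1 0 0 1 5 5 2 2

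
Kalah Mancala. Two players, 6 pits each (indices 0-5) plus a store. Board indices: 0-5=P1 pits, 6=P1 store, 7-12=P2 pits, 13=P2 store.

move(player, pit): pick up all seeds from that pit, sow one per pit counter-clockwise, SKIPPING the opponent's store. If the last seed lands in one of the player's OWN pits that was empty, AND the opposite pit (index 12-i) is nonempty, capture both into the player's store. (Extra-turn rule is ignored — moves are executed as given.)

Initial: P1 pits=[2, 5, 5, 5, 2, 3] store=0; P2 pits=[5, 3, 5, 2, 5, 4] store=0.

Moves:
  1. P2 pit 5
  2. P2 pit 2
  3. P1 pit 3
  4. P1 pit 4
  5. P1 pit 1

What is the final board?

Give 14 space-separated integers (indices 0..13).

Answer: 4 0 7 1 1 6 3 8 4 0 3 6 1 2

Derivation:
Move 1: P2 pit5 -> P1=[3,6,6,5,2,3](0) P2=[5,3,5,2,5,0](1)
Move 2: P2 pit2 -> P1=[4,6,6,5,2,3](0) P2=[5,3,0,3,6,1](2)
Move 3: P1 pit3 -> P1=[4,6,6,0,3,4](1) P2=[6,4,0,3,6,1](2)
Move 4: P1 pit4 -> P1=[4,6,6,0,0,5](2) P2=[7,4,0,3,6,1](2)
Move 5: P1 pit1 -> P1=[4,0,7,1,1,6](3) P2=[8,4,0,3,6,1](2)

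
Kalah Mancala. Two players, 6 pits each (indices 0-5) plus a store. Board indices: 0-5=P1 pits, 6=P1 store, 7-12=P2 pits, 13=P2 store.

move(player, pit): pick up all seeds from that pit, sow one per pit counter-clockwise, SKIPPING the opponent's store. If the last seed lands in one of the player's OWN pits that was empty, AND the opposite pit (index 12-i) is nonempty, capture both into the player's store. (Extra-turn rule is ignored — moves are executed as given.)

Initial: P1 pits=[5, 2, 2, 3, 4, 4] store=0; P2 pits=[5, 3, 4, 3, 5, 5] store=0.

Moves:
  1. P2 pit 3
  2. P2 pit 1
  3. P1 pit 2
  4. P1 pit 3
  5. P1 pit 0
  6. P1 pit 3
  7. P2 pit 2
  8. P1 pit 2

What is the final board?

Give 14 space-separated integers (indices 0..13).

Answer: 1 3 0 1 8 6 1 6 0 0 2 8 7 2

Derivation:
Move 1: P2 pit3 -> P1=[5,2,2,3,4,4](0) P2=[5,3,4,0,6,6](1)
Move 2: P2 pit1 -> P1=[5,2,2,3,4,4](0) P2=[5,0,5,1,7,6](1)
Move 3: P1 pit2 -> P1=[5,2,0,4,5,4](0) P2=[5,0,5,1,7,6](1)
Move 4: P1 pit3 -> P1=[5,2,0,0,6,5](1) P2=[6,0,5,1,7,6](1)
Move 5: P1 pit0 -> P1=[0,3,1,1,7,6](1) P2=[6,0,5,1,7,6](1)
Move 6: P1 pit3 -> P1=[0,3,1,0,8,6](1) P2=[6,0,5,1,7,6](1)
Move 7: P2 pit2 -> P1=[1,3,1,0,8,6](1) P2=[6,0,0,2,8,7](2)
Move 8: P1 pit2 -> P1=[1,3,0,1,8,6](1) P2=[6,0,0,2,8,7](2)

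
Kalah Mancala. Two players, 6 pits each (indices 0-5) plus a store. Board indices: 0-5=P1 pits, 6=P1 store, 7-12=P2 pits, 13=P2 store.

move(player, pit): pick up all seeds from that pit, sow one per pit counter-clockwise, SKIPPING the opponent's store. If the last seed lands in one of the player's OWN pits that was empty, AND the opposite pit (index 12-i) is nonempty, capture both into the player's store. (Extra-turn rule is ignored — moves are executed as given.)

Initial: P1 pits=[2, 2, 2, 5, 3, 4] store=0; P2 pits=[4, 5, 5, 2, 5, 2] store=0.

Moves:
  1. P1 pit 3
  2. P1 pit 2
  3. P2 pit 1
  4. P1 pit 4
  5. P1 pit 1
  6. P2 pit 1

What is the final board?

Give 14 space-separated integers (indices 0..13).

Answer: 3 0 1 2 0 6 2 6 0 8 3 6 3 1

Derivation:
Move 1: P1 pit3 -> P1=[2,2,2,0,4,5](1) P2=[5,6,5,2,5,2](0)
Move 2: P1 pit2 -> P1=[2,2,0,1,5,5](1) P2=[5,6,5,2,5,2](0)
Move 3: P2 pit1 -> P1=[3,2,0,1,5,5](1) P2=[5,0,6,3,6,3](1)
Move 4: P1 pit4 -> P1=[3,2,0,1,0,6](2) P2=[6,1,7,3,6,3](1)
Move 5: P1 pit1 -> P1=[3,0,1,2,0,6](2) P2=[6,1,7,3,6,3](1)
Move 6: P2 pit1 -> P1=[3,0,1,2,0,6](2) P2=[6,0,8,3,6,3](1)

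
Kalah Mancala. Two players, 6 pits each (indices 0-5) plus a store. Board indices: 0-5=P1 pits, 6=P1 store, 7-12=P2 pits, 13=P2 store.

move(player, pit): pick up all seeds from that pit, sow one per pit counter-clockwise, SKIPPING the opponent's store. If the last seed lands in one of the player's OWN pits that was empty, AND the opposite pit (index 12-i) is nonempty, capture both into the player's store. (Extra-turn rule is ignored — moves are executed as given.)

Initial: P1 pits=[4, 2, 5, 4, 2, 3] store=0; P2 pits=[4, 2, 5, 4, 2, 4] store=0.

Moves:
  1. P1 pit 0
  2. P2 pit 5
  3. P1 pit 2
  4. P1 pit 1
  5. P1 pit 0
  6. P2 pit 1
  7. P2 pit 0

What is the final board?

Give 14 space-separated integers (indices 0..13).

Move 1: P1 pit0 -> P1=[0,3,6,5,3,3](0) P2=[4,2,5,4,2,4](0)
Move 2: P2 pit5 -> P1=[1,4,7,5,3,3](0) P2=[4,2,5,4,2,0](1)
Move 3: P1 pit2 -> P1=[1,4,0,6,4,4](1) P2=[5,3,6,4,2,0](1)
Move 4: P1 pit1 -> P1=[1,0,1,7,5,5](1) P2=[5,3,6,4,2,0](1)
Move 5: P1 pit0 -> P1=[0,0,1,7,5,5](4) P2=[5,3,6,4,0,0](1)
Move 6: P2 pit1 -> P1=[0,0,1,7,5,5](4) P2=[5,0,7,5,1,0](1)
Move 7: P2 pit0 -> P1=[0,0,1,7,5,5](4) P2=[0,1,8,6,2,1](1)

Answer: 0 0 1 7 5 5 4 0 1 8 6 2 1 1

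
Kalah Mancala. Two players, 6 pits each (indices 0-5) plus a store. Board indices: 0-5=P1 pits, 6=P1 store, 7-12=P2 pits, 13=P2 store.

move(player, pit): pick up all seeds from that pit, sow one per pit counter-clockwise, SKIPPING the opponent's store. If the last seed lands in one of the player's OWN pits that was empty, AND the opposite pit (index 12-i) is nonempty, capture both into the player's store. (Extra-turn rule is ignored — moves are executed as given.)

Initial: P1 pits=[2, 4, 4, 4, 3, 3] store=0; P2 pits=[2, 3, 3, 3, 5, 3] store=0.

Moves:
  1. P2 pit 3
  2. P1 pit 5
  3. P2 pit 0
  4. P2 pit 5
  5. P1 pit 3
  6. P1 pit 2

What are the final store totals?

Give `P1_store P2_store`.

Move 1: P2 pit3 -> P1=[2,4,4,4,3,3](0) P2=[2,3,3,0,6,4](1)
Move 2: P1 pit5 -> P1=[2,4,4,4,3,0](1) P2=[3,4,3,0,6,4](1)
Move 3: P2 pit0 -> P1=[2,4,0,4,3,0](1) P2=[0,5,4,0,6,4](6)
Move 4: P2 pit5 -> P1=[3,5,1,4,3,0](1) P2=[0,5,4,0,6,0](7)
Move 5: P1 pit3 -> P1=[3,5,1,0,4,1](2) P2=[1,5,4,0,6,0](7)
Move 6: P1 pit2 -> P1=[3,5,0,0,4,1](7) P2=[1,5,0,0,6,0](7)

Answer: 7 7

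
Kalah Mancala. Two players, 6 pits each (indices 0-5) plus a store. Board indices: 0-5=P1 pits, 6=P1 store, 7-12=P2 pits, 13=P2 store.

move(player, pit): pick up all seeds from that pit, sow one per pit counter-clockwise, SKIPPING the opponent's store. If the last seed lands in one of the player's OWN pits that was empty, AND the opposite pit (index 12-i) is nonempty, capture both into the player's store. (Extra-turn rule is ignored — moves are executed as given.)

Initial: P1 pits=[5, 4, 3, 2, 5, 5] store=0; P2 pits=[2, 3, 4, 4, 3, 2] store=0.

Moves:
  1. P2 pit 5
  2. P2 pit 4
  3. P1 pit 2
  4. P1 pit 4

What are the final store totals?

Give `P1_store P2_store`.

Answer: 1 2

Derivation:
Move 1: P2 pit5 -> P1=[6,4,3,2,5,5](0) P2=[2,3,4,4,3,0](1)
Move 2: P2 pit4 -> P1=[7,4,3,2,5,5](0) P2=[2,3,4,4,0,1](2)
Move 3: P1 pit2 -> P1=[7,4,0,3,6,6](0) P2=[2,3,4,4,0,1](2)
Move 4: P1 pit4 -> P1=[7,4,0,3,0,7](1) P2=[3,4,5,5,0,1](2)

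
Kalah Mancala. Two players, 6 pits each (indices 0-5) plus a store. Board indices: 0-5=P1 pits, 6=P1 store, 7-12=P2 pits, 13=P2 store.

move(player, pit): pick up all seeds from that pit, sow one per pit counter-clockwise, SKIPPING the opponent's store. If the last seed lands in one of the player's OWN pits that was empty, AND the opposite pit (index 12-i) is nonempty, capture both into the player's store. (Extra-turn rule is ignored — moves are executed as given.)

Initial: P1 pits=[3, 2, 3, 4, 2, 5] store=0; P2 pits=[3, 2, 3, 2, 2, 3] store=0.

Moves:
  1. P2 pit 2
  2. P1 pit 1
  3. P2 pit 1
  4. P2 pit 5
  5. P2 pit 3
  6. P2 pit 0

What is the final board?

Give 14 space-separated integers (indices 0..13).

Answer: 5 1 0 5 2 5 0 0 1 2 0 4 1 8

Derivation:
Move 1: P2 pit2 -> P1=[3,2,3,4,2,5](0) P2=[3,2,0,3,3,4](0)
Move 2: P1 pit1 -> P1=[3,0,4,5,2,5](0) P2=[3,2,0,3,3,4](0)
Move 3: P2 pit1 -> P1=[3,0,4,5,2,5](0) P2=[3,0,1,4,3,4](0)
Move 4: P2 pit5 -> P1=[4,1,5,5,2,5](0) P2=[3,0,1,4,3,0](1)
Move 5: P2 pit3 -> P1=[5,1,5,5,2,5](0) P2=[3,0,1,0,4,1](2)
Move 6: P2 pit0 -> P1=[5,1,0,5,2,5](0) P2=[0,1,2,0,4,1](8)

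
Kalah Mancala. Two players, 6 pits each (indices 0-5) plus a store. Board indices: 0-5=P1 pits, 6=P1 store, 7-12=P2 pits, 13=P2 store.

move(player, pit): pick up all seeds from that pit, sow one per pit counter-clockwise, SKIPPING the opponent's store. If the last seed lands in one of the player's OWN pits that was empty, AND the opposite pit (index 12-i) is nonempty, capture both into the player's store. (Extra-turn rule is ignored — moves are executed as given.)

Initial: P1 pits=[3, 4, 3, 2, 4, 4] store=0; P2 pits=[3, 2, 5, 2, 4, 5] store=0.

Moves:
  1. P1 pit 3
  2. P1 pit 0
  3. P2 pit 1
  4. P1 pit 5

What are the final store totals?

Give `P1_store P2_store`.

Answer: 7 0

Derivation:
Move 1: P1 pit3 -> P1=[3,4,3,0,5,5](0) P2=[3,2,5,2,4,5](0)
Move 2: P1 pit0 -> P1=[0,5,4,0,5,5](6) P2=[3,2,0,2,4,5](0)
Move 3: P2 pit1 -> P1=[0,5,4,0,5,5](6) P2=[3,0,1,3,4,5](0)
Move 4: P1 pit5 -> P1=[0,5,4,0,5,0](7) P2=[4,1,2,4,4,5](0)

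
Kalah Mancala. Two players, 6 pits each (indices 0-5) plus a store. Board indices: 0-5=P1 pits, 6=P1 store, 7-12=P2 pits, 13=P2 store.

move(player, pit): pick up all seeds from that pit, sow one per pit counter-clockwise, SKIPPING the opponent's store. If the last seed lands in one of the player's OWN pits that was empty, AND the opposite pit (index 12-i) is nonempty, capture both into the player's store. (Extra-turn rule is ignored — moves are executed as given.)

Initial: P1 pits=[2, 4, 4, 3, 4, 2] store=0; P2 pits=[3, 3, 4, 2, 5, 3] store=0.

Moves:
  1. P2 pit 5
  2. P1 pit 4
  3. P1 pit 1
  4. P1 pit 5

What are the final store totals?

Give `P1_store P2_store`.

Answer: 3 1

Derivation:
Move 1: P2 pit5 -> P1=[3,5,4,3,4,2](0) P2=[3,3,4,2,5,0](1)
Move 2: P1 pit4 -> P1=[3,5,4,3,0,3](1) P2=[4,4,4,2,5,0](1)
Move 3: P1 pit1 -> P1=[3,0,5,4,1,4](2) P2=[4,4,4,2,5,0](1)
Move 4: P1 pit5 -> P1=[3,0,5,4,1,0](3) P2=[5,5,5,2,5,0](1)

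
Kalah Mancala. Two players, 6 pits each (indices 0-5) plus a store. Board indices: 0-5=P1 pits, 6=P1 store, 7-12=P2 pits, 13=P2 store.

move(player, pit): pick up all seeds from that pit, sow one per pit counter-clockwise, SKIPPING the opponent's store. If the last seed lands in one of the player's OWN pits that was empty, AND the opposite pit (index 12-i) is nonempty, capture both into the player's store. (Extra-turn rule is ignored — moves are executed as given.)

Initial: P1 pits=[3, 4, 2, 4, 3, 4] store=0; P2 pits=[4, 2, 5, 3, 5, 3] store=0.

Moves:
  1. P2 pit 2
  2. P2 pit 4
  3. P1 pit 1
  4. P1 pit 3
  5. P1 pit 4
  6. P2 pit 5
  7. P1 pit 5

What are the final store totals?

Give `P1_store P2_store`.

Move 1: P2 pit2 -> P1=[4,4,2,4,3,4](0) P2=[4,2,0,4,6,4](1)
Move 2: P2 pit4 -> P1=[5,5,3,5,3,4](0) P2=[4,2,0,4,0,5](2)
Move 3: P1 pit1 -> P1=[5,0,4,6,4,5](1) P2=[4,2,0,4,0,5](2)
Move 4: P1 pit3 -> P1=[5,0,4,0,5,6](2) P2=[5,3,1,4,0,5](2)
Move 5: P1 pit4 -> P1=[5,0,4,0,0,7](3) P2=[6,4,2,4,0,5](2)
Move 6: P2 pit5 -> P1=[6,1,5,1,0,7](3) P2=[6,4,2,4,0,0](3)
Move 7: P1 pit5 -> P1=[6,1,5,1,0,0](4) P2=[7,5,3,5,1,1](3)

Answer: 4 3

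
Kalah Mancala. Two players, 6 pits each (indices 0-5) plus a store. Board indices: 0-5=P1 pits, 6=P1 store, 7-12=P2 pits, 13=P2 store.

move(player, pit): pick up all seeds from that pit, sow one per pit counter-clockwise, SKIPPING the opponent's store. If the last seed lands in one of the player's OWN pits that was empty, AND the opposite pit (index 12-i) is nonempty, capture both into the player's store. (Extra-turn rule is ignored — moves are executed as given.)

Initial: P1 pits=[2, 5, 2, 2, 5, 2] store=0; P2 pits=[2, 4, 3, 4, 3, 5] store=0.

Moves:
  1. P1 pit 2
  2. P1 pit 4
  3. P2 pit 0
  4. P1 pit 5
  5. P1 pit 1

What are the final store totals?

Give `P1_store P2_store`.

Answer: 3 0

Derivation:
Move 1: P1 pit2 -> P1=[2,5,0,3,6,2](0) P2=[2,4,3,4,3,5](0)
Move 2: P1 pit4 -> P1=[2,5,0,3,0,3](1) P2=[3,5,4,5,3,5](0)
Move 3: P2 pit0 -> P1=[2,5,0,3,0,3](1) P2=[0,6,5,6,3,5](0)
Move 4: P1 pit5 -> P1=[2,5,0,3,0,0](2) P2=[1,7,5,6,3,5](0)
Move 5: P1 pit1 -> P1=[2,0,1,4,1,1](3) P2=[1,7,5,6,3,5](0)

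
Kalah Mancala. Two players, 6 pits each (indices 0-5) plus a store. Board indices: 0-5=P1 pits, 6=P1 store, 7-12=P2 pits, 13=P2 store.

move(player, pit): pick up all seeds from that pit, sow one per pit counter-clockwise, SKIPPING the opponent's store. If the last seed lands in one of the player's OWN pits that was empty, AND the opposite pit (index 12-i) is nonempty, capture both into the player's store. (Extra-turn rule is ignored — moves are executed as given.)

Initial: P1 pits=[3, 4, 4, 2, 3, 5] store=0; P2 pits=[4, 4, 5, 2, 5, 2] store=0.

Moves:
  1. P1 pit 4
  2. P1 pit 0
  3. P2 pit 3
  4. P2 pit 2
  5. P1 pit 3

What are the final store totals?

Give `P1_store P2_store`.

Answer: 2 1

Derivation:
Move 1: P1 pit4 -> P1=[3,4,4,2,0,6](1) P2=[5,4,5,2,5,2](0)
Move 2: P1 pit0 -> P1=[0,5,5,3,0,6](1) P2=[5,4,5,2,5,2](0)
Move 3: P2 pit3 -> P1=[0,5,5,3,0,6](1) P2=[5,4,5,0,6,3](0)
Move 4: P2 pit2 -> P1=[1,5,5,3,0,6](1) P2=[5,4,0,1,7,4](1)
Move 5: P1 pit3 -> P1=[1,5,5,0,1,7](2) P2=[5,4,0,1,7,4](1)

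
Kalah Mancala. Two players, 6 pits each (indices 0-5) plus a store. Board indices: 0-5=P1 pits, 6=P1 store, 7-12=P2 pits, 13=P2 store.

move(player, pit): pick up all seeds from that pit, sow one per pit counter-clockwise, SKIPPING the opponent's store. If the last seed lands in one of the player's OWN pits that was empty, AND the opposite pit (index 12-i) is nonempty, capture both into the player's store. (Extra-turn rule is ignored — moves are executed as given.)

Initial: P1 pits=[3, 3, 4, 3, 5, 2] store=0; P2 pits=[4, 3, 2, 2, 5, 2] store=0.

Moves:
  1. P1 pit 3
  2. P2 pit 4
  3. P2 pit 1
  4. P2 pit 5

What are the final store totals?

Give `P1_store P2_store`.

Move 1: P1 pit3 -> P1=[3,3,4,0,6,3](1) P2=[4,3,2,2,5,2](0)
Move 2: P2 pit4 -> P1=[4,4,5,0,6,3](1) P2=[4,3,2,2,0,3](1)
Move 3: P2 pit1 -> P1=[4,0,5,0,6,3](1) P2=[4,0,3,3,0,3](6)
Move 4: P2 pit5 -> P1=[5,1,5,0,6,3](1) P2=[4,0,3,3,0,0](7)

Answer: 1 7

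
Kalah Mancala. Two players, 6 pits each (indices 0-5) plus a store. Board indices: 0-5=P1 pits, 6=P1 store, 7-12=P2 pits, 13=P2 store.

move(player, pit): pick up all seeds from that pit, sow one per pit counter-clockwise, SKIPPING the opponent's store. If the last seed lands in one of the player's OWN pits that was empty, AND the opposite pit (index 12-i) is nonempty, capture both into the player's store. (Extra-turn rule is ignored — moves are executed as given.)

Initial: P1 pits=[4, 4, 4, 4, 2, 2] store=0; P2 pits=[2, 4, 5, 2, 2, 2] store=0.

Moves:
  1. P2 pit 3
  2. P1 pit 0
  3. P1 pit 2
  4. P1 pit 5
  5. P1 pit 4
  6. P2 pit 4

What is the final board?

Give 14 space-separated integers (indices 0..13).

Move 1: P2 pit3 -> P1=[4,4,4,4,2,2](0) P2=[2,4,5,0,3,3](0)
Move 2: P1 pit0 -> P1=[0,5,5,5,3,2](0) P2=[2,4,5,0,3,3](0)
Move 3: P1 pit2 -> P1=[0,5,0,6,4,3](1) P2=[3,4,5,0,3,3](0)
Move 4: P1 pit5 -> P1=[0,5,0,6,4,0](2) P2=[4,5,5,0,3,3](0)
Move 5: P1 pit4 -> P1=[0,5,0,6,0,1](3) P2=[5,6,5,0,3,3](0)
Move 6: P2 pit4 -> P1=[1,5,0,6,0,1](3) P2=[5,6,5,0,0,4](1)

Answer: 1 5 0 6 0 1 3 5 6 5 0 0 4 1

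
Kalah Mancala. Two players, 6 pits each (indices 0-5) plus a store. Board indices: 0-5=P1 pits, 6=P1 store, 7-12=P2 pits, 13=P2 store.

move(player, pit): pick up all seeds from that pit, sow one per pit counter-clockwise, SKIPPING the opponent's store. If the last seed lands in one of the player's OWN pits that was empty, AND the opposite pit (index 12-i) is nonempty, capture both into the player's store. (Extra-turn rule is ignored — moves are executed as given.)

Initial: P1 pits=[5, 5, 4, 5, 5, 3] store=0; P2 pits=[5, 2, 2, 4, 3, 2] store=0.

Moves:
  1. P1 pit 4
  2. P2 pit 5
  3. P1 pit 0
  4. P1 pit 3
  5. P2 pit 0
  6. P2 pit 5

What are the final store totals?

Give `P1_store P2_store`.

Answer: 3 3

Derivation:
Move 1: P1 pit4 -> P1=[5,5,4,5,0,4](1) P2=[6,3,3,4,3,2](0)
Move 2: P2 pit5 -> P1=[6,5,4,5,0,4](1) P2=[6,3,3,4,3,0](1)
Move 3: P1 pit0 -> P1=[0,6,5,6,1,5](2) P2=[6,3,3,4,3,0](1)
Move 4: P1 pit3 -> P1=[0,6,5,0,2,6](3) P2=[7,4,4,4,3,0](1)
Move 5: P2 pit0 -> P1=[1,6,5,0,2,6](3) P2=[0,5,5,5,4,1](2)
Move 6: P2 pit5 -> P1=[1,6,5,0,2,6](3) P2=[0,5,5,5,4,0](3)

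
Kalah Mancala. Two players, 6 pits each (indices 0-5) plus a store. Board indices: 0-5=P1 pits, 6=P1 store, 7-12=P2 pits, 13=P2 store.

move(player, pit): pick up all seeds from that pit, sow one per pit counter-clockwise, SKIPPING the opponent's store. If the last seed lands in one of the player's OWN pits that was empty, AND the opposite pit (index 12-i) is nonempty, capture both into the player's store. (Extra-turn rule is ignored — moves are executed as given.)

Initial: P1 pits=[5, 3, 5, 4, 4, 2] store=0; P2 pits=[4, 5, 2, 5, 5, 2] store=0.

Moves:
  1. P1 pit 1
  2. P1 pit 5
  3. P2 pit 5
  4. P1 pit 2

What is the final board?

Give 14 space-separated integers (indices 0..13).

Answer: 6 0 0 6 6 1 2 6 6 2 5 5 0 1

Derivation:
Move 1: P1 pit1 -> P1=[5,0,6,5,5,2](0) P2=[4,5,2,5,5,2](0)
Move 2: P1 pit5 -> P1=[5,0,6,5,5,0](1) P2=[5,5,2,5,5,2](0)
Move 3: P2 pit5 -> P1=[6,0,6,5,5,0](1) P2=[5,5,2,5,5,0](1)
Move 4: P1 pit2 -> P1=[6,0,0,6,6,1](2) P2=[6,6,2,5,5,0](1)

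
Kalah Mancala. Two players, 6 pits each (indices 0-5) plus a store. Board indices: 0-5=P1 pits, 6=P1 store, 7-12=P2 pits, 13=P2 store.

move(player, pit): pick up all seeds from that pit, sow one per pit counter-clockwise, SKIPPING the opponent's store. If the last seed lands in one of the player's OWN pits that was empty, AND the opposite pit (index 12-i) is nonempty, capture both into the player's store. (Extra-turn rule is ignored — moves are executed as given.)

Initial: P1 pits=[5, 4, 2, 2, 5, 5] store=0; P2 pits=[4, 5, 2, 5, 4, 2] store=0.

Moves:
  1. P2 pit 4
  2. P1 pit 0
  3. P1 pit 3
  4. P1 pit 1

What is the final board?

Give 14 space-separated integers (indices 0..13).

Move 1: P2 pit4 -> P1=[6,5,2,2,5,5](0) P2=[4,5,2,5,0,3](1)
Move 2: P1 pit0 -> P1=[0,6,3,3,6,6](1) P2=[4,5,2,5,0,3](1)
Move 3: P1 pit3 -> P1=[0,6,3,0,7,7](2) P2=[4,5,2,5,0,3](1)
Move 4: P1 pit1 -> P1=[0,0,4,1,8,8](3) P2=[5,5,2,5,0,3](1)

Answer: 0 0 4 1 8 8 3 5 5 2 5 0 3 1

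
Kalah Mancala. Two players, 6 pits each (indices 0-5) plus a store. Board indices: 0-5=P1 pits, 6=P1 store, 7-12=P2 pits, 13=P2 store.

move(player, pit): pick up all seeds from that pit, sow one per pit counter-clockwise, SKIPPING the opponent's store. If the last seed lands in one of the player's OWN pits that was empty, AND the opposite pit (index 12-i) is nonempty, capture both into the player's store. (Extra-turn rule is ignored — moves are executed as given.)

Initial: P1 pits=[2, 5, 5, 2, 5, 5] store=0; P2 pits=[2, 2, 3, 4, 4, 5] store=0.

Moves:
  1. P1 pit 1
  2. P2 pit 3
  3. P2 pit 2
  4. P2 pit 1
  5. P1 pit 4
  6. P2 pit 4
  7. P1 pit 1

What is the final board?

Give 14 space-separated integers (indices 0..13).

Answer: 4 0 8 4 0 7 2 3 1 2 3 0 8 2

Derivation:
Move 1: P1 pit1 -> P1=[2,0,6,3,6,6](1) P2=[2,2,3,4,4,5](0)
Move 2: P2 pit3 -> P1=[3,0,6,3,6,6](1) P2=[2,2,3,0,5,6](1)
Move 3: P2 pit2 -> P1=[3,0,6,3,6,6](1) P2=[2,2,0,1,6,7](1)
Move 4: P2 pit1 -> P1=[3,0,6,3,6,6](1) P2=[2,0,1,2,6,7](1)
Move 5: P1 pit4 -> P1=[3,0,6,3,0,7](2) P2=[3,1,2,3,6,7](1)
Move 6: P2 pit4 -> P1=[4,1,7,4,0,7](2) P2=[3,1,2,3,0,8](2)
Move 7: P1 pit1 -> P1=[4,0,8,4,0,7](2) P2=[3,1,2,3,0,8](2)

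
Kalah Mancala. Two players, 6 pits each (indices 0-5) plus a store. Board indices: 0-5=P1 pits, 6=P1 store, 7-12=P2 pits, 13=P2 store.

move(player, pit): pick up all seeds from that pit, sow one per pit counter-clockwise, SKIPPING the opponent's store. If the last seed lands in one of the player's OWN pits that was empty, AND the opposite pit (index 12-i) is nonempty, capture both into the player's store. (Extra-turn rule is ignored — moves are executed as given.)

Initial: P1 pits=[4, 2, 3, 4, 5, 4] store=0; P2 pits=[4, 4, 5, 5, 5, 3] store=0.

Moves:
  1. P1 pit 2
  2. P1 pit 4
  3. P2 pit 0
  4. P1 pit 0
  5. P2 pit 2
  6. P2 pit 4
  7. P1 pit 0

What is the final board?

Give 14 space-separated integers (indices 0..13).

Move 1: P1 pit2 -> P1=[4,2,0,5,6,5](0) P2=[4,4,5,5,5,3](0)
Move 2: P1 pit4 -> P1=[4,2,0,5,0,6](1) P2=[5,5,6,6,5,3](0)
Move 3: P2 pit0 -> P1=[4,2,0,5,0,6](1) P2=[0,6,7,7,6,4](0)
Move 4: P1 pit0 -> P1=[0,3,1,6,0,6](8) P2=[0,0,7,7,6,4](0)
Move 5: P2 pit2 -> P1=[1,4,2,6,0,6](8) P2=[0,0,0,8,7,5](1)
Move 6: P2 pit4 -> P1=[2,5,3,7,1,6](8) P2=[0,0,0,8,0,6](2)
Move 7: P1 pit0 -> P1=[0,6,4,7,1,6](8) P2=[0,0,0,8,0,6](2)

Answer: 0 6 4 7 1 6 8 0 0 0 8 0 6 2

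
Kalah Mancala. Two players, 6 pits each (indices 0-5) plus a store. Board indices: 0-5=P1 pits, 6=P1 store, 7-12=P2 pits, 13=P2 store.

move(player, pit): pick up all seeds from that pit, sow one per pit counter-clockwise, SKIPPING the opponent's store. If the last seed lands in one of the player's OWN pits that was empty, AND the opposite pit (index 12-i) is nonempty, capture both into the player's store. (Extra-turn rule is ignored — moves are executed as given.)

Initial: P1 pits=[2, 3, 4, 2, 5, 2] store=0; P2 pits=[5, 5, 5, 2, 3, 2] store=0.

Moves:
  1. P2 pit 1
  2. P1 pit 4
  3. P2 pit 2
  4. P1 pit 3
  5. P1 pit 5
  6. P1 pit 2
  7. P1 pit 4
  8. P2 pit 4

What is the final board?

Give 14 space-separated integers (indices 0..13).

Answer: 4 5 1 1 0 2 4 8 2 1 4 0 5 3

Derivation:
Move 1: P2 pit1 -> P1=[2,3,4,2,5,2](0) P2=[5,0,6,3,4,3](1)
Move 2: P1 pit4 -> P1=[2,3,4,2,0,3](1) P2=[6,1,7,3,4,3](1)
Move 3: P2 pit2 -> P1=[3,4,5,2,0,3](1) P2=[6,1,0,4,5,4](2)
Move 4: P1 pit3 -> P1=[3,4,5,0,1,4](1) P2=[6,1,0,4,5,4](2)
Move 5: P1 pit5 -> P1=[3,4,5,0,1,0](2) P2=[7,2,1,4,5,4](2)
Move 6: P1 pit2 -> P1=[3,4,0,1,2,1](3) P2=[8,2,1,4,5,4](2)
Move 7: P1 pit4 -> P1=[3,4,0,1,0,2](4) P2=[8,2,1,4,5,4](2)
Move 8: P2 pit4 -> P1=[4,5,1,1,0,2](4) P2=[8,2,1,4,0,5](3)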